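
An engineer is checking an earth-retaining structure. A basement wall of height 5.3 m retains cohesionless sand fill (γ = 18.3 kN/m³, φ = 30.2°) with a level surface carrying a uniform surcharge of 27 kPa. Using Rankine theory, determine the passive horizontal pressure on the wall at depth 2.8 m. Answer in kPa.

237 kPa

K_p = (1 + sin φ)/(1 − sin φ) = 3.024.
σ_v = γz + q = 18.3 × 2.8 + 27 = 78.24 kPa.
σ_h = K_p σ_v = 3.024 × 78.24 = 236.6 kPa.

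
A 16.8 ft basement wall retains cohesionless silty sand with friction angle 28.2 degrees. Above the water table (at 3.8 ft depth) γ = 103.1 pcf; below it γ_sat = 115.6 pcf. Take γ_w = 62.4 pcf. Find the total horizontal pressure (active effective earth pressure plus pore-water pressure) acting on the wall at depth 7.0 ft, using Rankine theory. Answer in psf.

K_a = (1 − sin φ)/(1 + sin φ) = 0.3582.
γ' = 115.6 − 62.4 = 53.20 pcf.
Effective vertical stress at 7.0 ft: σ'_v = 103.1×3.8 + 53.20×3.20 = 562.0 psf.
σ'_h = K_a σ'_v = 0.3582 × 562.0 = 201.3 psf; u = γ_w × 3.20 = 199.7 psf.
Total σ_h = 201.3 + 199.7 = 401.0 psf.

401 psf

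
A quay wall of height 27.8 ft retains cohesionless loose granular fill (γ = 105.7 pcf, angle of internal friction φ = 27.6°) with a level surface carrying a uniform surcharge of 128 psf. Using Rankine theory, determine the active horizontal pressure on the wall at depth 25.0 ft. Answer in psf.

K_a = (1 − sin φ)/(1 + sin φ) = 0.3668.
σ_v = γz + q = 105.7 × 25.0 + 128 = 2770 psf.
σ_h = K_a σ_v = 0.3668 × 2770 = 1016 psf.

1020 psf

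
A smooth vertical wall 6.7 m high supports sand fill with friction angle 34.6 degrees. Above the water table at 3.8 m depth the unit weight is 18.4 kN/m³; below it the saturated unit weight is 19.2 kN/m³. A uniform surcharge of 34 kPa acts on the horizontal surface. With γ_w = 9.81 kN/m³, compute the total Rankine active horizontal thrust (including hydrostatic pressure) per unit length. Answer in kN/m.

207 kN/m

K_a = tan²(45° − φ/2) = 0.2756.
γ' = 19.2 − 9.81 = 9.390 kN/m³. h₂ = H − d_w = 2.9 m.
σ'_h: at surface K_a·q = 9.372; at WT K_a(q+γd_w) = 28.64; at base K_a(q+γd_w+γ'h₂) = 36.15 kPa.
P₁ = ½(9.372+28.64)×3.8 = 72.23; P₂ = ½(28.64+36.15)×2.9 = 93.95; P_w = ½γ_w h₂² = 41.25.
Total = 72.23+93.95+41.25 = 207.4 kN/m.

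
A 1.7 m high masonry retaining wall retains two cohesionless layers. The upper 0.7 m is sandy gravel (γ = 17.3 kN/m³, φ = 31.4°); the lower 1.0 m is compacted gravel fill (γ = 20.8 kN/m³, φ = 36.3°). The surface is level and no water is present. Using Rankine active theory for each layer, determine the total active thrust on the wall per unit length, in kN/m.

K_a1 = tan²(45°−31.4°/2) = 0.3149; K_a2 = tan²(45°−36.3°/2) = 0.2563.
Layer 1: σ at base = K_a1 γ₁ h₁ = 3.814 kPa; P₁ = ½×3.814×0.7 = 1.335.
Layer 2: σ_v at top = γ₁h₁ = 12.11; σ_h top = K_a2×12.11 = 3.103; σ_h base = K_a2×(12.11+20.8×1.0) = 8.434.
P₂ = ½(3.103+8.434)×1.0 = 5.769. Total P_a = 1.335+5.769 = 7.103 kN/m.

7.10 kN/m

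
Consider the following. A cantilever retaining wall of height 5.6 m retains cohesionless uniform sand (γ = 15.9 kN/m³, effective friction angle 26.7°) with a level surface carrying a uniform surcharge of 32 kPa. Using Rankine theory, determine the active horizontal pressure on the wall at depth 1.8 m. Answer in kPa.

K_a = (1 − sin φ)/(1 + sin φ) = 0.3800.
σ_v = γz + q = 15.9 × 1.8 + 32 = 60.62 kPa.
σ_h = K_a σ_v = 0.3800 × 60.62 = 23.03 kPa.

23.0 kPa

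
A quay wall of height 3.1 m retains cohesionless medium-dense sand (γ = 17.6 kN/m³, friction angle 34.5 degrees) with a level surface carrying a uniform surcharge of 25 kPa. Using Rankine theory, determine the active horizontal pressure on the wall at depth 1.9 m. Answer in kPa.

K_a = (1 − sin φ)/(1 + sin φ) = 0.2768.
σ_v = γz + q = 17.6 × 1.9 + 25 = 58.44 kPa.
σ_h = K_a σ_v = 0.2768 × 58.44 = 16.18 kPa.

16.2 kPa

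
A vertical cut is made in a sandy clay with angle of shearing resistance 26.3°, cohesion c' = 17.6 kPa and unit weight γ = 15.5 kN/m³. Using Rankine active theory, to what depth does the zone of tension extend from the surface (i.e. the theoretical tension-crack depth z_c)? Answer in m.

K_a = tan²(45° − 26.3°/2) = 0.3859; √K_a = 0.6212.
The active pressure is zero where K_a γ z = 2c√K_a, so z_c = 2c/(γ√K_a) = 2×17.6/(15.5×0.6212) = 3.656 m.

3.66 m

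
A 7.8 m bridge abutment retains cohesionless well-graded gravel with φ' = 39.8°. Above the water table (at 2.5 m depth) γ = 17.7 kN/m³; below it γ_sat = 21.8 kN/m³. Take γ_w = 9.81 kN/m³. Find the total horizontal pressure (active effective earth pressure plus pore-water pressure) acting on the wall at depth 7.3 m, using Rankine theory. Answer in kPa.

69.4 kPa

K_a = (1 − sin φ)/(1 + sin φ) = 0.2194.
γ' = 21.8 − 9.81 = 11.99 kN/m³.
Effective vertical stress at 7.3 m: σ'_v = 17.7×2.5 + 11.99×4.80 = 101.8 kPa.
σ'_h = K_a σ'_v = 0.2194 × 101.8 = 22.34 kPa; u = γ_w × 4.80 = 47.09 kPa.
Total σ_h = 22.34 + 47.09 = 69.43 kPa.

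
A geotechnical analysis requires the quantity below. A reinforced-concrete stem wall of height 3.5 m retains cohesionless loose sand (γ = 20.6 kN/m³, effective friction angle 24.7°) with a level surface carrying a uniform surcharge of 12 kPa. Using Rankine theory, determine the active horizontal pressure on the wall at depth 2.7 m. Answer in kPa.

27.8 kPa

K_a = (1 − sin φ)/(1 + sin φ) = 0.4106.
σ_v = γz + q = 20.6 × 2.7 + 12 = 67.62 kPa.
σ_h = K_a σ_v = 0.4106 × 67.62 = 27.76 kPa.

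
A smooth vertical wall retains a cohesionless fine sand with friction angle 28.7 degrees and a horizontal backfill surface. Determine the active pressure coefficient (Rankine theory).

0.351

K_a = tan²(45° − φ/2) = tan²(30.65°) = 0.3511.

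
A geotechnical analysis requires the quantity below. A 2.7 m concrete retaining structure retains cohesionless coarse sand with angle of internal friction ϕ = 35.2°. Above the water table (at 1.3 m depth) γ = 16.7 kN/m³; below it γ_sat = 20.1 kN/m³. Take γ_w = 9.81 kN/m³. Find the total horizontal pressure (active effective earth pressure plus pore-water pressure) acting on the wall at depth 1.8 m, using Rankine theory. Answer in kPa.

K_a = (1 − sin φ)/(1 + sin φ) = 0.2687.
γ' = 20.1 − 9.81 = 10.29 kN/m³.
Effective vertical stress at 1.8 m: σ'_v = 16.7×1.3 + 10.29×0.500 = 26.86 kPa.
σ'_h = K_a σ'_v = 0.2687 × 26.86 = 7.216 kPa; u = γ_w × 0.500 = 4.905 kPa.
Total σ_h = 7.216 + 4.905 = 12.12 kPa.

12.1 kPa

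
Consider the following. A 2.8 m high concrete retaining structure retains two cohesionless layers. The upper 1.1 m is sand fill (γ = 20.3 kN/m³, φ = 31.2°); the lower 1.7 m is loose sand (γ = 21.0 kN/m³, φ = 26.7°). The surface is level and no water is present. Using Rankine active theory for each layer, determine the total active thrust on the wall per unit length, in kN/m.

29.9 kN/m

K_a1 = tan²(45°−31.2°/2) = 0.3175; K_a2 = tan²(45°−26.7°/2) = 0.3800.
Layer 1: σ at base = K_a1 γ₁ h₁ = 7.090 kPa; P₁ = ½×7.090×1.1 = 3.899.
Layer 2: σ_v at top = γ₁h₁ = 22.33; σ_h top = K_a2×22.33 = 8.484; σ_h base = K_a2×(22.33+21.0×1.7) = 22.05.
P₂ = ½(8.484+22.05)×1.7 = 25.95. Total P_a = 3.899+25.95 = 29.85 kN/m.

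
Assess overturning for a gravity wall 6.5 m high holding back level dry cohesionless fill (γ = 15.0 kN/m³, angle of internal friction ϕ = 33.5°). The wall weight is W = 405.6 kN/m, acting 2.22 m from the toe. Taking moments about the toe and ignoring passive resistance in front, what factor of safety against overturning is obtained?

K_a = tan²(45° − 33.5°/2) = 0.2887.
P_a = ½K_aγH² = 0.5×0.2887×15.0×6.5² = 91.49 kN/m, acting at H/3 = 2.167 m above the base.
Overturning moment M_o = P_a × H/3 = 91.49 × 2.167 = 198.2.
Resisting moment M_r = W × 2.22 = 405.6 × 2.22 = 900.4.
FS_overturning = M_r/M_o = 900.4/198.2 = 4.543.

4.54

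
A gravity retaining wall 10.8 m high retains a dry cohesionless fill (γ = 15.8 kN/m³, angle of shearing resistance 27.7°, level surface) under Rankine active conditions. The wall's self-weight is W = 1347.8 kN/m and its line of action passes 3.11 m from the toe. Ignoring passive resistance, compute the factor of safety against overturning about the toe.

3.46

K_a = tan²(45° − 27.7°/2) = 0.3653.
P_a = ½K_aγH² = 0.5×0.3653×15.8×10.8² = 336.6 kN/m, acting at H/3 = 3.600 m above the base.
Overturning moment M_o = P_a × H/3 = 336.6 × 3.600 = 1212.
Resisting moment M_r = W × 3.11 = 1347.8 × 3.11 = 4192.
FS_overturning = M_r/M_o = 4192/1212 = 3.459.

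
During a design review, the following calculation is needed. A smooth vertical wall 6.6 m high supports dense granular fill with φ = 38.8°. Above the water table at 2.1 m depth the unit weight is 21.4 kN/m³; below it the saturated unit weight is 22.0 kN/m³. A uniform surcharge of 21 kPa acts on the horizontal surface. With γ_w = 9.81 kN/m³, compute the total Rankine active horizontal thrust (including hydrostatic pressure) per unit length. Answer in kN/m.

217 kN/m

K_a = tan²(45° − φ/2) = 0.2296.
γ' = 22.0 − 9.81 = 12.19 kN/m³. h₂ = H − d_w = 4.5 m.
σ'_h: at surface K_a·q = 4.821; at WT K_a(q+γd_w) = 15.14; at base K_a(q+γd_w+γ'h₂) = 27.73 kPa.
P₁ = ½(4.821+15.14)×2.1 = 20.96; P₂ = ½(15.14+27.73)×4.5 = 96.45; P_w = ½γ_w h₂² = 99.33.
Total = 20.96+96.45+99.33 = 216.7 kN/m.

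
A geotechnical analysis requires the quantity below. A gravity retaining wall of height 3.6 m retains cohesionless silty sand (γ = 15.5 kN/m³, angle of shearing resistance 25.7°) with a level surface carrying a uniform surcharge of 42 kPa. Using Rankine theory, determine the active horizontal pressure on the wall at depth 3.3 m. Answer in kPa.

36.8 kPa

K_a = (1 − sin φ)/(1 + sin φ) = 0.3950.
σ_v = γz + q = 15.5 × 3.3 + 42 = 93.15 kPa.
σ_h = K_a σ_v = 0.3950 × 93.15 = 36.80 kPa.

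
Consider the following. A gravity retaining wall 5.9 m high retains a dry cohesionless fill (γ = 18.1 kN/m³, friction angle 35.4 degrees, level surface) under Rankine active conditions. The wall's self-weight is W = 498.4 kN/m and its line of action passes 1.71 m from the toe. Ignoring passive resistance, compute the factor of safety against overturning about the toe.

K_a = tan²(45° − 35.4°/2) = 0.2664.
P_a = ½K_aγH² = 0.5×0.2664×18.1×5.9² = 83.92 kN/m, acting at H/3 = 1.967 m above the base.
Overturning moment M_o = P_a × H/3 = 83.92 × 1.967 = 165.1.
Resisting moment M_r = W × 1.71 = 498.4 × 1.71 = 852.3.
FS_overturning = M_r/M_o = 852.3/165.1 = 5.164.

5.16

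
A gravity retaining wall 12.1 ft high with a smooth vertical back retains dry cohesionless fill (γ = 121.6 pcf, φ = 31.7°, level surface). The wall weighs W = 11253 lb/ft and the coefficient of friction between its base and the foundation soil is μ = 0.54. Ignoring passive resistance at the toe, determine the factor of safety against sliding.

2.19

K_a = tan²(45° − 31.7°/2) = 0.3111.
P_a = ½K_aγH² = 0.5×0.3111×121.6×12.1² = 2769 lb/ft, acting at H/3 = 4.033 ft above the base.
FS_sliding = μW / P_a = 0.54×11253 / 2769 = 2.194.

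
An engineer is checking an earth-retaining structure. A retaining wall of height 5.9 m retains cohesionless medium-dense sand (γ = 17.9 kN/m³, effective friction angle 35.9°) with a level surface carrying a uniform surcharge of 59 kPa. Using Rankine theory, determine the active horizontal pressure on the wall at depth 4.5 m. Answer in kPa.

36.4 kPa

K_a = (1 − sin φ)/(1 + sin φ) = 0.2607.
σ_v = γz + q = 17.9 × 4.5 + 59 = 139.6 kPa.
σ_h = K_a σ_v = 0.2607 × 139.6 = 36.39 kPa.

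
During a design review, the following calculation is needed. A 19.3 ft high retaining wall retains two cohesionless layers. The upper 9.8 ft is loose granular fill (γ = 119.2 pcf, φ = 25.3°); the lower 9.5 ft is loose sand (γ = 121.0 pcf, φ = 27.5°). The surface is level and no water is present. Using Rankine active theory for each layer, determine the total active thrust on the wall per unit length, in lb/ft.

8390 lb/ft

K_a1 = tan²(45°−25.3°/2) = 0.4012; K_a2 = tan²(45°−27.5°/2) = 0.3682.
Layer 1: σ at base = K_a1 γ₁ h₁ = 468.7 psf; P₁ = ½×468.7×9.8 = 2296.
Layer 2: σ_v at top = γ₁h₁ = 1168; σ_h top = K_a2×1168 = 430.1; σ_h base = K_a2×(1168+121.0×9.5) = 853.4.
P₂ = ½(430.1+853.4)×9.5 = 6097. Total P_a = 2296+6097 = 8393 lb/ft.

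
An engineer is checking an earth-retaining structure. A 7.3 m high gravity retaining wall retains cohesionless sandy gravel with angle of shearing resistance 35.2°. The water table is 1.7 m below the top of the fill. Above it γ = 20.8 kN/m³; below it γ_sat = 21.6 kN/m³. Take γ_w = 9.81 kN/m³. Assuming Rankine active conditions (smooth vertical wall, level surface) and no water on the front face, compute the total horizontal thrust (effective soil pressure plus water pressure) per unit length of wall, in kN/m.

K_a = tan²(45° − φ/2) = 0.2687.
γ' = 21.6 − 9.81 = 11.79 kN/m³. Depth below WT = 5.6 m.
σ'_h at WT = K_a γ d_w = 9.501 kPa; at base = 9.501 + K_a γ' × 5.6 = 27.24 kPa.
P₁ (0–1.7 m) = ½×9.501×1.7 = 8.076. P₂ (1.7–7.3 m) = ½(9.501+27.24)×5.6 = 102.9.
P_w = ½ γ_w h₂² = 0.5×9.81×5.6² = 153.8. Total = 8.076+102.9+153.8 = 264.8 kN/m.

265 kN/m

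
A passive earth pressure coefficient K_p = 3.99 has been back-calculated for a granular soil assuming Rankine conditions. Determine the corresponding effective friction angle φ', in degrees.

K_p = (1+sin φ)/(1−sin φ) ⇒ sin φ = (K_p − 1)/(K_p + 1) = 0.5992.
φ = arcsin(0.5992) = 36.81°.

36.8°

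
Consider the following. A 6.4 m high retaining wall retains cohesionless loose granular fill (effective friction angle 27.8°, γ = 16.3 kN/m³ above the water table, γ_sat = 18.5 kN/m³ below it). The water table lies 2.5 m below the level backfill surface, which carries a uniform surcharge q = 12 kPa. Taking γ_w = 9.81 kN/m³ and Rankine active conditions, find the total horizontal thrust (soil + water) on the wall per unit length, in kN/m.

203 kN/m

K_a = tan²(45° − φ/2) = 0.3639.
γ' = 18.5 − 9.81 = 8.690 kN/m³. h₂ = H − d_w = 3.9 m.
σ'_h: at surface K_a·q = 4.367; at WT K_a(q+γd_w) = 19.20; at base K_a(q+γd_w+γ'h₂) = 31.53 kPa.
P₁ = ½(4.367+19.20)×2.5 = 29.45; P₂ = ½(19.20+31.53)×3.9 = 98.91; P_w = ½γ_w h₂² = 74.61.
Total = 29.45+98.91+74.61 = 203.0 kN/m.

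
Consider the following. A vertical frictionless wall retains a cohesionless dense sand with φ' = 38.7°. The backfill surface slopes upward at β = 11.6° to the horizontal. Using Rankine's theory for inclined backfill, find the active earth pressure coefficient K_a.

0.242

K_a = cos β · (cos β − √(cos²β − cos²φ)) / (cos β + √(cos²β − cos²φ)).
cos β = 0.9796, cos φ = 0.7804, √(cos²β − cos²φ) = 0.5920.
K_a = 0.9796 × (0.9796 − 0.5920)/(0.9796 + 0.5920) = 0.2416.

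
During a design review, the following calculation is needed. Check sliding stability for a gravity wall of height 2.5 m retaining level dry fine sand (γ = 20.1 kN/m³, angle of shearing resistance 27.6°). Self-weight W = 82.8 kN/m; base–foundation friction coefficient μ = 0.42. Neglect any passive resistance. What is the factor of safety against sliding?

1.51

K_a = tan²(45° − 27.6°/2) = 0.3668.
P_a = ½K_aγH² = 0.5×0.3668×20.1×2.5² = 23.04 kN/m, acting at H/3 = 0.8333 m above the base.
FS_sliding = μW / P_a = 0.42×82.8 / 23.04 = 1.509.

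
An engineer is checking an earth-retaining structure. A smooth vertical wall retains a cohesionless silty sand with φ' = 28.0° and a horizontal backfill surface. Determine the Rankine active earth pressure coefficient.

K_a = tan²(45° − φ/2) = tan²(31.00°) = 0.3610.

0.361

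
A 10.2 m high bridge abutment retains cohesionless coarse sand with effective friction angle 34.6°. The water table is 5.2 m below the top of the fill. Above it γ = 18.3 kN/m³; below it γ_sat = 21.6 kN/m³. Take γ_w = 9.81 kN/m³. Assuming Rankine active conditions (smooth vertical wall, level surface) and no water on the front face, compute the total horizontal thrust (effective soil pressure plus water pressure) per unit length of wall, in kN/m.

363 kN/m

K_a = tan²(45° − φ/2) = 0.2756.
γ' = 21.6 − 9.81 = 11.79 kN/m³. Depth below WT = 5.0 m.
σ'_h at WT = K_a γ d_w = 26.23 kPa; at base = 26.23 + K_a γ' × 5.0 = 42.48 kPa.
P₁ (0–5.2 m) = ½×26.23×5.2 = 68.20. P₂ (5.2–10.2 m) = ½(26.23+42.48)×5.0 = 171.8.
P_w = ½ γ_w h₂² = 0.5×9.81×5.0² = 122.6. Total = 68.20+171.8+122.6 = 362.6 kN/m.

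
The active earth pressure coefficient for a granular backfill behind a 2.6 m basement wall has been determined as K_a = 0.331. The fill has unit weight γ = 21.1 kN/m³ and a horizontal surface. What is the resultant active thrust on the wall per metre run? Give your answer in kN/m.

P = ½ K_a γ H² = 0.5 × 0.331 × 21.1 × 2.6² = 23.61 kN/m.

23.6 kN/m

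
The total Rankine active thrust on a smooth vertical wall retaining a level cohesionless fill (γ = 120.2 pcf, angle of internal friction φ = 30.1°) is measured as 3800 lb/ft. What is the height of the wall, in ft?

13.8 ft

K_a = 0.3320. P_a = ½ K_a γ H² ⇒ H = √(2P_a/(K_a γ)).
H = √(2×3800/(0.3320×120.2)) = 13.80 ft.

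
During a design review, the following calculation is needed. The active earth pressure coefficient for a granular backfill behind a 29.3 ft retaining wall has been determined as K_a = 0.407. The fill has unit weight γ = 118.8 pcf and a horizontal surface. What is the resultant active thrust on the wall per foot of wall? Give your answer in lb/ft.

20800 lb/ft

P = ½ K_a γ H² = 0.5 × 0.407 × 118.8 × 29.3² = 20750 lb/ft.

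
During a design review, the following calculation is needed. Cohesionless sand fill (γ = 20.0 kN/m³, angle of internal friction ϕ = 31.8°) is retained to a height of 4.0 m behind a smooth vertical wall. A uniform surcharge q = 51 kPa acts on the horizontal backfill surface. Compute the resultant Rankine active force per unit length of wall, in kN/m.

113 kN/m

K_a = tan²(45° − φ/2) = 0.3098.
Soil triangle: ½ K_a γ H² = 0.5×0.3098×20.0×4.0² = 49.57 kN/m.
Surcharge rectangle: K_a q H = 0.3098×51×4.0 = 63.20 kN/m.
Total = 49.57 + 63.20 = 112.8 kN/m.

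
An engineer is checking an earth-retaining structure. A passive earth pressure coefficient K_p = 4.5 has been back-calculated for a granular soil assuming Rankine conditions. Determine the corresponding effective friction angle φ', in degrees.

K_p = (1+sin φ)/(1−sin φ) ⇒ sin φ = (K_p − 1)/(K_p + 1) = 0.6364.
φ = arcsin(0.6364) = 39.52°.

39.5°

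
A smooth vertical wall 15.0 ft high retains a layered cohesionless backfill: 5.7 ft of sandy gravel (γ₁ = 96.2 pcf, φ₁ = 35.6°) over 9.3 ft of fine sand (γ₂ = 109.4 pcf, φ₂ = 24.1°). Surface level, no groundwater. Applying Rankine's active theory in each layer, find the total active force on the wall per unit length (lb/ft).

K_a1 = tan²(45°−35.6°/2) = 0.2641; K_a2 = tan²(45°−24.1°/2) = 0.4201.
Layer 1: σ at base = K_a1 γ₁ h₁ = 144.8 psf; P₁ = ½×144.8×5.7 = 412.8.
Layer 2: σ_v at top = γ₁h₁ = 548.3; σ_h top = K_a2×548.3 = 230.4; σ_h base = K_a2×(548.3+109.4×9.3) = 657.8.
P₂ = ½(230.4+657.8)×9.3 = 4130. Total P_a = 412.8+4130 = 4543 lb/ft.

4540 lb/ft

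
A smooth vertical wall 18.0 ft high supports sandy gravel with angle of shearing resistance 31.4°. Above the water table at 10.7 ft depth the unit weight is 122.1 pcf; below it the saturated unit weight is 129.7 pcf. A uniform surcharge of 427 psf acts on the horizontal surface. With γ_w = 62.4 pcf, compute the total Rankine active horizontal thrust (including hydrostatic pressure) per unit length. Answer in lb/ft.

9850 lb/ft

K_a = tan²(45° − φ/2) = 0.3149.
γ' = 129.7 − 62.4 = 67.30 pcf. h₂ = H − d_w = 7.3 ft.
σ'_h: at surface K_a·q = 134.5; at WT K_a(q+γd_w) = 545.9; at base K_a(q+γd_w+γ'h₂) = 700.6 psf.
P₁ = ½(134.5+545.9)×10.7 = 3640; P₂ = ½(545.9+700.6)×7.3 = 4550; P_w = ½γ_w h₂² = 1663.
Total = 3640+4550+1663 = 9852 lb/ft.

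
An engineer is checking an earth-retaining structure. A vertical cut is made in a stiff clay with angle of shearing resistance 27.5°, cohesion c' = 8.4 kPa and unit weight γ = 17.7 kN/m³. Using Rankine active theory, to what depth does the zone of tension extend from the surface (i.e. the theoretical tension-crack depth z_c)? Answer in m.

K_a = tan²(45° − 27.5°/2) = 0.3682; √K_a = 0.6068.
The active pressure is zero where K_a γ z = 2c√K_a, so z_c = 2c/(γ√K_a) = 2×8.4/(17.7×0.6068) = 1.564 m.

1.56 m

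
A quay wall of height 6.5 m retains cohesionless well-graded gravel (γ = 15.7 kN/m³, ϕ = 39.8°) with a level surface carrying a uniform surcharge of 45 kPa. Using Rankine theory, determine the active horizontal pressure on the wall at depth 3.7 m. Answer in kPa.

K_a = (1 − sin φ)/(1 + sin φ) = 0.2194.
σ_v = γz + q = 15.7 × 3.7 + 45 = 103.1 kPa.
σ_h = K_a σ_v = 0.2194 × 103.1 = 22.62 kPa.

22.6 kPa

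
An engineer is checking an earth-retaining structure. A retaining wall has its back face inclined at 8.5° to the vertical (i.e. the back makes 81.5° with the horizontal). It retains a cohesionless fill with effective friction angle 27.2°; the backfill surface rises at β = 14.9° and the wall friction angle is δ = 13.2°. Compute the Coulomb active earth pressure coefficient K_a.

K_a = sin²(α+φ) / [sin²α · sin(α−δ) · (1 + √{sin(φ+δ)sin(φ−β) / (sin(α−δ)sin(α+β))})²].
With α = 81.5°, φ = 27.2°, δ = 13.2°, β = 14.9°: K_a = 0.5134.

0.513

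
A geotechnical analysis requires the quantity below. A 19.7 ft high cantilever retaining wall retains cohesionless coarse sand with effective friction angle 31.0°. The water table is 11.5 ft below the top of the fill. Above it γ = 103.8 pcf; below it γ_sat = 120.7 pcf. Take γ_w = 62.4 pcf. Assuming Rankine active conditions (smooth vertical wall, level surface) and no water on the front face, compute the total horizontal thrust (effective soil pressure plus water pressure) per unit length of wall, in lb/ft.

K_a = tan²(45° − φ/2) = 0.3201.
γ' = 120.7 − 62.4 = 58.30 pcf. Depth below WT = 8.2 ft.
σ'_h at WT = K_a γ d_w = 382.1 psf; at base = 382.1 + K_a γ' × 8.2 = 535.1 psf.
P₁ (0–11.5 ft) = ½×382.1×11.5 = 2197. P₂ (11.5–19.7 ft) = ½(382.1+535.1)×8.2 = 3761.
P_w = ½ γ_w h₂² = 0.5×62.4×8.2² = 2098. Total = 2197+3761+2098 = 8056 lb/ft.

8060 lb/ft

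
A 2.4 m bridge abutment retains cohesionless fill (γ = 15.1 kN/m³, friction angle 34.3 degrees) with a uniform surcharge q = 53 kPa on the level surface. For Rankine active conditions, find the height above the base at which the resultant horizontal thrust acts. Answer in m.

K_a = 0.2792.
Triangular part P₁ = ½K_aγH² = 12.14 at H/3 = 0.8000 m; rectangular part P₂ = K_a q H = 35.51 at H/2 = 1.200 m.
ȳ = (P₁·0.8000 + P₂·1.200)/(P₁+P₂) = 1.098 m.

1.10 m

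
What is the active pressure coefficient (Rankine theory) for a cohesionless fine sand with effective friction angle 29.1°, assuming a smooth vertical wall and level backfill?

K_a = tan²(45° − φ/2) = tan²(30.45°) = 0.3456.

0.346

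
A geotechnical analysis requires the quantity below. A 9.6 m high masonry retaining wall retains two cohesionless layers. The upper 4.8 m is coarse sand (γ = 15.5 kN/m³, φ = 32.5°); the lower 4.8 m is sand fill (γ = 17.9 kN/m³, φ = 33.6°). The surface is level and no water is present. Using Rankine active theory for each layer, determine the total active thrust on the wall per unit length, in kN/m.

216 kN/m

K_a1 = tan²(45°−32.5°/2) = 0.3010; K_a2 = tan²(45°−33.6°/2) = 0.2875.
Layer 1: σ at base = K_a1 γ₁ h₁ = 22.39 kPa; P₁ = ½×22.39×4.8 = 53.74.
Layer 2: σ_v at top = γ₁h₁ = 74.40; σ_h top = K_a2×74.40 = 21.39; σ_h base = K_a2×(74.40+17.9×4.8) = 46.09.
P₂ = ½(21.39+46.09)×4.8 = 162.0. Total P_a = 53.74+162.0 = 215.7 kN/m.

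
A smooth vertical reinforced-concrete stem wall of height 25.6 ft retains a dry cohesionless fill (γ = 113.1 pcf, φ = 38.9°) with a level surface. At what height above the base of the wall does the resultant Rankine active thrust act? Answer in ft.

K_a = 0.2285.
The pressure distribution is triangular, so the resultant acts at H/3 above the base = 25.6/3 = 8.533 ft.

8.53 ft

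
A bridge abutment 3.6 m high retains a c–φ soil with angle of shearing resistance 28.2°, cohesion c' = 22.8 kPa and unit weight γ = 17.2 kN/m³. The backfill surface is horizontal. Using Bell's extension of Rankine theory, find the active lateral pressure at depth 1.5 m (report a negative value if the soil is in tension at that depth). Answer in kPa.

K_a = (1 − sin φ)/(1 + sin φ) = 0.3582.
σ_a = K_a γ z − 2c√K_a = 0.3582×17.2×1.5 − 2×22.8×0.5985 = -18.05 kPa.

-18.0 kPa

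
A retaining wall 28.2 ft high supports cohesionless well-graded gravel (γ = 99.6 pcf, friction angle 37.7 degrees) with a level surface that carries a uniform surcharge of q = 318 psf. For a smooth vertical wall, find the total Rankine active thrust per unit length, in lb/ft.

K_a = tan²(45° − φ/2) = 0.2411.
Soil triangle: ½ K_a γ H² = 0.5×0.2411×99.6×28.2² = 9547 lb/ft.
Surcharge rectangle: K_a q H = 0.2411×318×28.2 = 2162 lb/ft.
Total = 9547 + 2162 = 11710 lb/ft.

11700 lb/ft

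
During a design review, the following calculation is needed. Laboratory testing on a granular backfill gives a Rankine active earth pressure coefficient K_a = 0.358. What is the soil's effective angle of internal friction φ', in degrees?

K_a = tan²(45° − φ/2) ⇒ 45° − φ/2 = arctan(√0.358) = 30.89°.
φ = 2(45° − 30.89°) = 28.21°.

28.2°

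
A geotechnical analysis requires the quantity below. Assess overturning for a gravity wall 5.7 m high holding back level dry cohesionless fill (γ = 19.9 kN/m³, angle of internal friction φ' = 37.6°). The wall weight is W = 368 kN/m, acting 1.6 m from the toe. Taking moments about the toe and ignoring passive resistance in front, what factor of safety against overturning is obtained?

3.96

K_a = tan²(45° − 37.6°/2) = 0.2421.
P_a = ½K_aγH² = 0.5×0.2421×19.9×5.7² = 78.27 kN/m, acting at H/3 = 1.900 m above the base.
Overturning moment M_o = P_a × H/3 = 78.27 × 1.900 = 148.7.
Resisting moment M_r = W × 1.6 = 368 × 1.6 = 588.8.
FS_overturning = M_r/M_o = 588.8/148.7 = 3.959.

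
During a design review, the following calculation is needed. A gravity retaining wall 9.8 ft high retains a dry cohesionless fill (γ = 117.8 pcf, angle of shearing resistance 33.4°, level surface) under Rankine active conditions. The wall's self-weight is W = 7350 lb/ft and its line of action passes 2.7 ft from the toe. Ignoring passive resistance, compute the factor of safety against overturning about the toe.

3.70

K_a = tan²(45° − 33.4°/2) = 0.2899.
P_a = ½K_aγH² = 0.5×0.2899×117.8×9.8² = 1640 lb/ft, acting at H/3 = 3.267 ft above the base.
Overturning moment M_o = P_a × H/3 = 1640 × 3.267 = 5357.
Resisting moment M_r = W × 2.7 = 7350 × 2.7 = 19840.
FS_overturning = M_r/M_o = 19840/5357 = 3.704.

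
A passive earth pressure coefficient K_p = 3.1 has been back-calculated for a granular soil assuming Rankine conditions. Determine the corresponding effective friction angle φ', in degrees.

K_p = (1+sin φ)/(1−sin φ) ⇒ sin φ = (K_p − 1)/(K_p + 1) = 0.5122.
φ = arcsin(0.5122) = 30.81°.

30.8°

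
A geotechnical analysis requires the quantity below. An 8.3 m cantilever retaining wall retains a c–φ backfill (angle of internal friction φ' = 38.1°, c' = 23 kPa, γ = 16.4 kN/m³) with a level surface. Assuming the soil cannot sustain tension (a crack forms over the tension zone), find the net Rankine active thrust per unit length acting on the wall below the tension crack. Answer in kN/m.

K_a = 0.2368; √K_a = 0.4867.
Tension-crack depth z_c = 2c/(γ√K_a) = 2×23/(16.4×0.4867) = 5.764 m.
σ_a at base = K_a γ H − 2c√K_a = 0.2368×16.4×8.3 − 2×23×0.4867 = 9.851 kPa.
P_a = ½ × 9.851 × (H − z_c) = 0.5×9.851×2.536 = 12.49 kN/m.

12.5 kN/m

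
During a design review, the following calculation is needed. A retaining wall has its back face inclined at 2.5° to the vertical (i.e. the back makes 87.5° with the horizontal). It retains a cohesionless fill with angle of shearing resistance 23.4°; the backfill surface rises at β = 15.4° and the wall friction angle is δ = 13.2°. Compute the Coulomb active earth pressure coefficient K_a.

0.540

K_a = sin²(α+φ) / [sin²α · sin(α−δ) · (1 + √{sin(φ+δ)sin(φ−β) / (sin(α−δ)sin(α+β))})²].
With α = 87.5°, φ = 23.4°, δ = 13.2°, β = 15.4°: K_a = 0.5396.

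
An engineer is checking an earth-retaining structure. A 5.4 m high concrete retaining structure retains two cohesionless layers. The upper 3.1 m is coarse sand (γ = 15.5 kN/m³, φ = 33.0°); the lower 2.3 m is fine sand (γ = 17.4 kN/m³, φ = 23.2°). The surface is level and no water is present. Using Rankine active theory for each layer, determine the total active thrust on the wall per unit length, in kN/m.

K_a1 = tan²(45°−33.0°/2) = 0.2948; K_a2 = tan²(45°−23.2°/2) = 0.4348.
Layer 1: σ at base = K_a1 γ₁ h₁ = 14.17 kPa; P₁ = ½×14.17×3.1 = 21.96.
Layer 2: σ_v at top = γ₁h₁ = 48.05; σ_h top = K_a2×48.05 = 20.89; σ_h base = K_a2×(48.05+17.4×2.3) = 38.29.
P₂ = ½(20.89+38.29)×2.3 = 68.06. Total P_a = 21.96+68.06 = 90.02 kN/m.

90.0 kN/m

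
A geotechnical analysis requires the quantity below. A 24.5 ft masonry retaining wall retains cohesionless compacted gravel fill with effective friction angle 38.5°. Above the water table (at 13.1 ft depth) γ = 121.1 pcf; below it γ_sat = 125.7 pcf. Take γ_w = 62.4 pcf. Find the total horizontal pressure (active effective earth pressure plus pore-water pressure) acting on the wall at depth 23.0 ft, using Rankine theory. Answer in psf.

1130 psf

K_a = (1 − sin φ)/(1 + sin φ) = 0.2327.
γ' = 125.7 − 62.4 = 63.30 pcf.
Effective vertical stress at 23.0 ft: σ'_v = 121.1×13.1 + 63.30×9.90 = 2213 psf.
σ'_h = K_a σ'_v = 0.2327 × 2213 = 514.9 psf; u = γ_w × 9.90 = 617.8 psf.
Total σ_h = 514.9 + 617.8 = 1133 psf.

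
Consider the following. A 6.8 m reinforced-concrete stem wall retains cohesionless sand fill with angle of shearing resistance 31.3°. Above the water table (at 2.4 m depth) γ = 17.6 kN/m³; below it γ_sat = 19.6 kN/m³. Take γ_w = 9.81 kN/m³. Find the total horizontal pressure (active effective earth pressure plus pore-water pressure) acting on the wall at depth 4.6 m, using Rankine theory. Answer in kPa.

K_a = (1 − sin φ)/(1 + sin φ) = 0.3162.
γ' = 19.6 − 9.81 = 9.790 kN/m³.
Effective vertical stress at 4.6 m: σ'_v = 17.6×2.4 + 9.790×2.20 = 63.78 kPa.
σ'_h = K_a σ'_v = 0.3162 × 63.78 = 20.17 kPa; u = γ_w × 2.20 = 21.58 kPa.
Total σ_h = 20.17 + 21.58 = 41.75 kPa.

41.7 kPa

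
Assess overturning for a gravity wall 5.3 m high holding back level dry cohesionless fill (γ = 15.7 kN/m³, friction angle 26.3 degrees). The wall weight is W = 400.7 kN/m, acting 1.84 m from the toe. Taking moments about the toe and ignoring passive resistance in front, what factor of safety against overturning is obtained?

K_a = tan²(45° − 26.3°/2) = 0.3859.
P_a = ½K_aγH² = 0.5×0.3859×15.7×5.3² = 85.10 kN/m, acting at H/3 = 1.767 m above the base.
Overturning moment M_o = P_a × H/3 = 85.10 × 1.767 = 150.3.
Resisting moment M_r = W × 1.84 = 400.7 × 1.84 = 737.3.
FS_overturning = M_r/M_o = 737.3/150.3 = 4.904.

4.90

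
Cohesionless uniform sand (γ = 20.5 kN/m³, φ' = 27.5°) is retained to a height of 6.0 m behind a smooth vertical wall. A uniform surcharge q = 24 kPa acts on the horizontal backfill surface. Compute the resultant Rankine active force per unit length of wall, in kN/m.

189 kN/m

K_a = tan²(45° − φ/2) = 0.3682.
Soil triangle: ½ K_a γ H² = 0.5×0.3682×20.5×6.0² = 135.9 kN/m.
Surcharge rectangle: K_a q H = 0.3682×24×6.0 = 53.02 kN/m.
Total = 135.9 + 53.02 = 188.9 kN/m.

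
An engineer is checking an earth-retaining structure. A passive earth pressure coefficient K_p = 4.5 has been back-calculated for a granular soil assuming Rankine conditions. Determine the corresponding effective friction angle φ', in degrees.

K_p = (1+sin φ)/(1−sin φ) ⇒ sin φ = (K_p − 1)/(K_p + 1) = 0.6364.
φ = arcsin(0.6364) = 39.52°.

39.5°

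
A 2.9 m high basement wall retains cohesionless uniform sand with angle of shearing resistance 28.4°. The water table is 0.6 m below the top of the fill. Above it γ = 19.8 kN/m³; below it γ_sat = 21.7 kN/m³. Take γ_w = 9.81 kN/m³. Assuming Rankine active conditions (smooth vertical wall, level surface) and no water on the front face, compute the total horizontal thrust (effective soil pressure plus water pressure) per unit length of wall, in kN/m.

K_a = tan²(45° − φ/2) = 0.3554.
γ' = 21.7 − 9.81 = 11.89 kN/m³. Depth below WT = 2.3 m.
σ'_h at WT = K_a γ d_w = 4.222 kPa; at base = 4.222 + K_a γ' × 2.3 = 13.94 kPa.
P₁ (0–0.6 m) = ½×4.222×0.6 = 1.266. P₂ (0.6–2.9 m) = ½(4.222+13.94)×2.3 = 20.89.
P_w = ½ γ_w h₂² = 0.5×9.81×2.3² = 25.95. Total = 1.266+20.89+25.95 = 48.10 kN/m.

48.1 kN/m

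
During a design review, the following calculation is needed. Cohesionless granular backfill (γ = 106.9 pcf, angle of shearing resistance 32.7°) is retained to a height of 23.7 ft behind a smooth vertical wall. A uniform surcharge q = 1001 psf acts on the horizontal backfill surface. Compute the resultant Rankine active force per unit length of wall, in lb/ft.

16000 lb/ft

K_a = tan²(45° − φ/2) = 0.2985.
Soil triangle: ½ K_a γ H² = 0.5×0.2985×106.9×23.7² = 8962 lb/ft.
Surcharge rectangle: K_a q H = 0.2985×1001×23.7 = 7081 lb/ft.
Total = 8962 + 7081 = 16040 lb/ft.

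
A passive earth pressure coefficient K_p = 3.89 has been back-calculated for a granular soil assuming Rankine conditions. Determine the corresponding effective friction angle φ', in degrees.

36.2°

K_p = (1+sin φ)/(1−sin φ) ⇒ sin φ = (K_p − 1)/(K_p + 1) = 0.5910.
φ = arcsin(0.5910) = 36.23°.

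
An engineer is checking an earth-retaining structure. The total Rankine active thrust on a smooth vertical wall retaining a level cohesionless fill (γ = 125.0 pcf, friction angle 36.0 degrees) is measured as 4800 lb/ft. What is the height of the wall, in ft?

17.2 ft

K_a = 0.2596. P_a = ½ K_a γ H² ⇒ H = √(2P_a/(K_a γ)).
H = √(2×4800/(0.2596×125.0)) = 17.20 ft.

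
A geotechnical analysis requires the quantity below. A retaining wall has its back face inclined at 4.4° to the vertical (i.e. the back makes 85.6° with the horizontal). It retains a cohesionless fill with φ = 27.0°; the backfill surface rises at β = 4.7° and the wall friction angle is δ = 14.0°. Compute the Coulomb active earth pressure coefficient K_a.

K_a = sin²(α+φ) / [sin²α · sin(α−δ) · (1 + √{sin(φ+δ)sin(φ−β) / (sin(α−δ)sin(α+β))})²].
With α = 85.6°, φ = 27.0°, δ = 14.0°, β = 4.7°: K_a = 0.3951.

0.395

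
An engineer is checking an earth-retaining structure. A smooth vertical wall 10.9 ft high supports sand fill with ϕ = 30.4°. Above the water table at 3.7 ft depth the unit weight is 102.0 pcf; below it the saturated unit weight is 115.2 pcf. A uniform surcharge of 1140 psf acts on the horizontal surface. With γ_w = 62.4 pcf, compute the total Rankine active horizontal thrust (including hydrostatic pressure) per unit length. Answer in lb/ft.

7260 lb/ft

K_a = tan²(45° − φ/2) = 0.3280.
γ' = 115.2 − 62.4 = 52.80 pcf. h₂ = H − d_w = 7.2 ft.
σ'_h: at surface K_a·q = 373.9; at WT K_a(q+γd_w) = 497.7; at base K_a(q+γd_w+γ'h₂) = 622.4 psf.
P₁ = ½(373.9+497.7)×3.7 = 1612; P₂ = ½(497.7+622.4)×7.2 = 4032; P_w = ½γ_w h₂² = 1617.
Total = 1612+4032+1617 = 7262 lb/ft.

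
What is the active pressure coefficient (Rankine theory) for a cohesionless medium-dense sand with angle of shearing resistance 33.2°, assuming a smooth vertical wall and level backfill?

0.292

K_a = (1 − sin φ)/(1 + sin φ) = (1 − sin 33.2°)/(1 + sin 33.2°) = 0.2924.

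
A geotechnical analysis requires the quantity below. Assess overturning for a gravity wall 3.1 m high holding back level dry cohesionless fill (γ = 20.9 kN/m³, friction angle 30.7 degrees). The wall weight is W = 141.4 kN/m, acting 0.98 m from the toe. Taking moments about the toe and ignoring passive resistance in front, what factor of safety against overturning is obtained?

K_a = tan²(45° − 30.7°/2) = 0.3240.
P_a = ½K_aγH² = 0.5×0.3240×20.9×3.1² = 32.54 kN/m, acting at H/3 = 1.033 m above the base.
Overturning moment M_o = P_a × H/3 = 32.54 × 1.033 = 33.62.
Resisting moment M_r = W × 0.98 = 141.4 × 0.98 = 138.6.
FS_overturning = M_r/M_o = 138.6/33.62 = 4.121.

4.12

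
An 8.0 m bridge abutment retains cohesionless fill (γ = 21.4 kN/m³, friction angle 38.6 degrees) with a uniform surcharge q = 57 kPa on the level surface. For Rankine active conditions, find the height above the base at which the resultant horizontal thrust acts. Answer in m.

K_a = 0.2316.
Triangular part P₁ = ½K_aγH² = 158.6 at H/3 = 2.667 m; rectangular part P₂ = K_a q H = 105.6 at H/2 = 4.000 m.
ȳ = (P₁·2.667 + P₂·4.000)/(P₁+P₂) = 3.200 m.

3.20 m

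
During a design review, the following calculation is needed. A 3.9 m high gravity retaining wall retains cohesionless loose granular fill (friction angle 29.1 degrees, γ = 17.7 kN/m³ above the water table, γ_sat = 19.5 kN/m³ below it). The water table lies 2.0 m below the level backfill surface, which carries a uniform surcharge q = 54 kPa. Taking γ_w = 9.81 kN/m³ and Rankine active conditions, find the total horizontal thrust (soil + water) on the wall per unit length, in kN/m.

132 kN/m

K_a = tan²(45° − φ/2) = 0.3456.
γ' = 19.5 − 9.81 = 9.690 kN/m³. h₂ = H − d_w = 1.9 m.
σ'_h: at surface K_a·q = 18.66; at WT K_a(q+γd_w) = 30.90; at base K_a(q+γd_w+γ'h₂) = 37.26 kPa.
P₁ = ½(18.66+30.90)×2.0 = 49.56; P₂ = ½(30.90+37.26)×1.9 = 64.75; P_w = ½γ_w h₂² = 17.71.
Total = 49.56+64.75+17.71 = 132.0 kN/m.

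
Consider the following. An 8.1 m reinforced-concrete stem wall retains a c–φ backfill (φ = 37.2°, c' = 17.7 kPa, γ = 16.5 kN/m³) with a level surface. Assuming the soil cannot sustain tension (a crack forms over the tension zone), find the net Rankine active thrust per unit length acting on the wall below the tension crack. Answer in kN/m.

29.0 kN/m

K_a = 0.2464; √K_a = 0.4964.
Tension-crack depth z_c = 2c/(γ√K_a) = 2×17.7/(16.5×0.4964) = 4.322 m.
σ_a at base = K_a γ H − 2c√K_a = 0.2464×16.5×8.1 − 2×17.7×0.4964 = 15.36 kPa.
P_a = ½ × 15.36 × (H − z_c) = 0.5×15.36×3.778 = 29.02 kN/m.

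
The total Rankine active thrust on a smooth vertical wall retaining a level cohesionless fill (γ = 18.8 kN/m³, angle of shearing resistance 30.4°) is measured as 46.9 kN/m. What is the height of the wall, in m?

3.90 m

K_a = 0.3280. P_a = ½ K_a γ H² ⇒ H = √(2P_a/(K_a γ)).
H = √(2×46.9/(0.3280×18.8)) = 3.900 m.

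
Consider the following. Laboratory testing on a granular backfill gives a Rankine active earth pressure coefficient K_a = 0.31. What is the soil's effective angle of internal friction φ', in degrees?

K_a = tan²(45° − φ/2) ⇒ 45° − φ/2 = arctan(√0.31) = 29.11°.
φ = 2(45° − 29.11°) = 31.78°.

31.8°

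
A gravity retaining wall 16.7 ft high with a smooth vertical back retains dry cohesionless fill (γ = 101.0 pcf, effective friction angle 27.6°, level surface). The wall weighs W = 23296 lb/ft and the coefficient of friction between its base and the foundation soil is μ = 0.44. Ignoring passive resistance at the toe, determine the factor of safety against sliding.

K_a = tan²(45° − 27.6°/2) = 0.3668.
P_a = ½K_aγH² = 0.5×0.3668×101.0×16.7² = 5166 lb/ft, acting at H/3 = 5.567 ft above the base.
FS_sliding = μW / P_a = 0.44×23296 / 5166 = 1.984.

1.98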